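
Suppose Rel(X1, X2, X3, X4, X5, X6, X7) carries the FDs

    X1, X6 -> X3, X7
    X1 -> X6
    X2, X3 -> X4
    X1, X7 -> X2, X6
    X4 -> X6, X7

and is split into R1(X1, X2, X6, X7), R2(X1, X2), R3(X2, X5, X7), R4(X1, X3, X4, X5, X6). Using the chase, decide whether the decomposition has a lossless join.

Yes

Chase test. Columns are X1, X2, X3, X4, X5, X6, X7; row i has aⱼ where attribute j ∈ Ri, else bᵢⱼ.
Initial tableau (one row per fragment):
  row 1: a1 a2 b13 b14 b15 a6 a7
  row 2: a1 a2 b23 b24 b25 b26 b27
  row 3: b31 a2 b33 b34 a5 b36 a7
  row 4: a1 b42 a3 a4 a5 a6 b47
Rows 1 and 4 agree on X1, X6; apply X1, X6→X3, X7 and equate their X3, X7 entries.
Rows 1 and 2 agree on X1; apply X1→X6 and equate their X6 entries.
Rows 1 and 4 agree on X1, X7; apply X1, X7→X2, X6 and equate their X2, X6 entries.
Rows 1 and 2 agree on X1, X6; apply X1, X6→X3, X7 and equate their X3, X7 entries.
Rows 1 and 2 agree on X2, X3; apply X2, X3→X4 and equate their X4 entries.
Rows 1 and 4 agree on X2, X3; apply X2, X3→X4 and equate their X4 entries.
Row 4 is now all distinguished symbols — the join is lossless.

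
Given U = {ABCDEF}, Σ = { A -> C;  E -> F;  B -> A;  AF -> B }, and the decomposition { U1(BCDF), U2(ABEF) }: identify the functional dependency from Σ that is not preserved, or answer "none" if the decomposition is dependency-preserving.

A -> C

Check A → C: no single fragment contains all of {AC}, and the restricted closure of {A} across the fragments never reaches {C}.
E → F is preserved.
B → A is preserved.
AF → B is preserved.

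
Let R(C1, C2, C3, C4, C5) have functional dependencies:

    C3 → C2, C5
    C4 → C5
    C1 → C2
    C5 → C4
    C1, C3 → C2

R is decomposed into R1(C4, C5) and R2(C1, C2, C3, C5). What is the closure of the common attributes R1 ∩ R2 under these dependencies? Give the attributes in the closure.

C4, C5

R1 ∩ R2 = {C5}.
C5 → C4 applies, adding C4
Closure: {C4, C5}.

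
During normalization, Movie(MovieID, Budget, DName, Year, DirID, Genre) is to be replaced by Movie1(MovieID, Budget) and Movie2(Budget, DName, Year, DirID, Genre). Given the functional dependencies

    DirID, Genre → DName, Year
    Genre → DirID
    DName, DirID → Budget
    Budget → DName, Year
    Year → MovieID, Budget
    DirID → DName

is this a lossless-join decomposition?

Common attributes: Movie1 ∩ Movie2 = {Budget}.
Closure of {Budget}: Budget → DName, Year applies, adding DName, Year; Year → MovieID, Budget applies, adding MovieID. So (Budget)⁺ = {MovieID, Budget, DName, Year}.
This closure contains every attribute of Movie1, so Movie1 ∩ Movie2 → Movie1. The join is lossless.

Yes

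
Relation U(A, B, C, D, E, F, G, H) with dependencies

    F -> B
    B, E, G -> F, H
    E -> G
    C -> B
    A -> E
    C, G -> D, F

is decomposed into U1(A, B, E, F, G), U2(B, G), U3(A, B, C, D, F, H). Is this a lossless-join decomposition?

Chase test. Columns are A, B, C, D, E, F, G, H; row i has aⱼ where attribute j ∈ Ui, else bᵢⱼ.
Initial tableau (one row per fragment):
  row 1: a1 a2 b13 b14 a5 a6 a7 b18
  row 2: b21 a2 b23 b24 b25 b26 a7 b28
  row 3: a1 a2 a3 a4 b35 a6 b37 a8
Rows 1 and 3 agree on A; apply A→E and equate their E entries.
Rows 1 and 3 agree on E; apply E→G and equate their G entries.
Rows 1 and 3 agree on B, E, G; apply B, E, G→F, H and equate their F, H entries.
Row 3 is now all distinguished symbols — the join is lossless.

Yes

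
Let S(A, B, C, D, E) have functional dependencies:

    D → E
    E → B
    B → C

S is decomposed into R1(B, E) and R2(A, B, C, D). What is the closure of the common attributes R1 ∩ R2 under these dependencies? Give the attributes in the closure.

R1 ∩ R2 = {B}.
B → C applies, adding C
Closure: {B, C}.

B, C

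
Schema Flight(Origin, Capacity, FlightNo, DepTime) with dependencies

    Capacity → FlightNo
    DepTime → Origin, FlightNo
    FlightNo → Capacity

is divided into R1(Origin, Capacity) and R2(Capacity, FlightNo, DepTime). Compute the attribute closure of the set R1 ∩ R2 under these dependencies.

R1 ∩ R2 = {Capacity}.
Capacity → FlightNo applies, adding FlightNo
Closure: {Capacity, FlightNo}.

Capacity, FlightNo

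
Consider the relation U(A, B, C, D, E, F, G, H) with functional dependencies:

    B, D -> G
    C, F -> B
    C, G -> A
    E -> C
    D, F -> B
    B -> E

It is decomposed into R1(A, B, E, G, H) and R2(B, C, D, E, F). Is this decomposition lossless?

No

Common attributes: R1 ∩ R2 = {B, E}.
Closure of {B, E}: E → C applies, adding C. So (B, E)⁺ = {B, C, E}.
The closure contains neither all of R1 = {A, B, E, G, H} nor all of R2 = {B, C, D, E, F}, so the common attributes are not a superkey of either fragment. The join is lossy.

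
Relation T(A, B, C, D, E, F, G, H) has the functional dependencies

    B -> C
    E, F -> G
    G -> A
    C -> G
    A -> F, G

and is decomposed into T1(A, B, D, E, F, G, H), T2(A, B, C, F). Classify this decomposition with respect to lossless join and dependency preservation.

lossless and dependency-preserving

Lossless test: (A, B, F)⁺ = {A, B, C, F, G}, which contains all of one fragment — lossless.
Dependency preservation: C → G is not contained in any single fragment, but the restricted closure of its left-hand side across the fragments still reaches the right-hand side; the remaining FDs each lie inside some fragment. All dependencies are preserved.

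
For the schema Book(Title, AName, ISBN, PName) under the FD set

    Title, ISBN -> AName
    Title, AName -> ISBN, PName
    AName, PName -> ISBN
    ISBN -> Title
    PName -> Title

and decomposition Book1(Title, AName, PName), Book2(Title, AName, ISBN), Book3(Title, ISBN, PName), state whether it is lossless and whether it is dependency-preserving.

Lossless test (chase): Rows 2 and 3 agree on Title, ISBN; apply Title, ISBN→AName and equate their AName entries. Rows 1 and 2 agree on Title, AName; apply Title, AName→ISBN, PName and equate their ISBN, PName entries. Row 1 is now all distinguished symbols — the join is lossless.
Dependency preservation: Title, AName → ISBN, PName; AName, PName → ISBN are not contained in any single fragment, but the restricted closure of each left-hand side across the fragments still reaches the right-hand side; the remaining FDs each lie inside some fragment. All dependencies are preserved.

lossless and dependency-preserving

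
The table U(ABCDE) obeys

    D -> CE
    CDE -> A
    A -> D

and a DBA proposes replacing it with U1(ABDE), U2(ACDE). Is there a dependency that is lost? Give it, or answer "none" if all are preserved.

D → CE lies within U2.
CDE → A lies within U2.
A → D lies within U1.
Every dependency is enforceable on the fragments, so the decomposition is dependency-preserving.

none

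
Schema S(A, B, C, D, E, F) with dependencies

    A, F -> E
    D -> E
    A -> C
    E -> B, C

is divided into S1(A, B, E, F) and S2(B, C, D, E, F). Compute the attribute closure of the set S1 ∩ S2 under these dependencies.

B, C, E, F

S1 ∩ S2 = {B, E, F}.
E → B, C applies, adding C
Closure: {B, C, E, F}.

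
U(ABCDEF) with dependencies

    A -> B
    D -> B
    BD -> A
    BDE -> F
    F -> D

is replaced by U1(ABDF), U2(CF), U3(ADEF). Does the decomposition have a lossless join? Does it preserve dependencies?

lossy but dependency-preserving

Lossless test (chase): Rows 1 and 3 agree on A; apply A→B and equate their B entries. Rows 1 and 2 agree on F; apply F→D and equate their D entries. Rows 1 and 2 agree on D; apply D→B and equate their B entries. Rows 1 and 2 agree on BD; apply BD→A and equate their A entries. No row becomes fully distinguished — the join is lossy.
Dependency preservation: BDE → F is not contained in any single fragment, but the restricted closure of its left-hand side across the fragments still reaches the right-hand side; the remaining FDs each lie inside some fragment. All dependencies are preserved.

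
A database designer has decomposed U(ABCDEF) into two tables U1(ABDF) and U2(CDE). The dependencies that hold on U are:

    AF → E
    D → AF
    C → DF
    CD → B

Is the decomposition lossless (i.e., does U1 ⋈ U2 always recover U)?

Common attributes: U1 ∩ U2 = {D}.
Closure of {D}: D → AF applies, adding AF; AF → E applies, adding E. So (D)⁺ = {ADEF}.
The closure contains neither all of U1 = {ABDF} nor all of U2 = {CDE}, so the common attributes are not a superkey of either fragment. The join is lossy.

No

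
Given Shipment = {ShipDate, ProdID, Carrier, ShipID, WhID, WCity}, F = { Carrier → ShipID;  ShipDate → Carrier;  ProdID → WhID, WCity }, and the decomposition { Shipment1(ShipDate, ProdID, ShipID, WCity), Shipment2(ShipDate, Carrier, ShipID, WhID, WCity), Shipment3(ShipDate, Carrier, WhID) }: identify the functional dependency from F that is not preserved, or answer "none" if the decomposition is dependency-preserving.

ProdID → WhID, WCity

Check ProdID → WhID, WCity: no single fragment contains all of {ProdID, WhID, WCity}, and the restricted closure of {ProdID} across the fragments never reaches {WhID, WCity}.
Carrier → ShipID is preserved.
ShipDate → Carrier is preserved.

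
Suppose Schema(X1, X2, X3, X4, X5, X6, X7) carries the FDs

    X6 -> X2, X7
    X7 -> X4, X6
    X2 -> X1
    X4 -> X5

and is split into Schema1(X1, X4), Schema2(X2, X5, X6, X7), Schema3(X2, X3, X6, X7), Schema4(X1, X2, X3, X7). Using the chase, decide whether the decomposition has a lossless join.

No

Chase test. Columns are X1, X2, X3, X4, X5, X6, X7; row i has aⱼ where attribute j ∈ Schemai, else bᵢⱼ.
Initial tableau (one row per fragment):
  row 1: a1 b12 b13 a4 b15 b16 b17
  row 2: b21 a2 b23 b24 a5 a6 a7
  row 3: b31 a2 a3 b34 b35 a6 a7
  row 4: a1 a2 a3 b44 b45 b46 a7
Rows 2 and 3 agree on X7; apply X7→X4, X6 and equate their X4, X6 entries.
Rows 2 and 4 agree on X7; apply X7→X4, X6 and equate their X4, X6 entries.
Rows 2 and 3 agree on X2; apply X2→X1 and equate their X1 entries.
Rows 2 and 4 agree on X2; apply X2→X1 and equate their X1 entries.
Rows 2 and 3 agree on X4; apply X4→X5 and equate their X5 entries.
Rows 2 and 4 agree on X4; apply X4→X5 and equate their X5 entries.
No row becomes fully distinguished — the join is lossy.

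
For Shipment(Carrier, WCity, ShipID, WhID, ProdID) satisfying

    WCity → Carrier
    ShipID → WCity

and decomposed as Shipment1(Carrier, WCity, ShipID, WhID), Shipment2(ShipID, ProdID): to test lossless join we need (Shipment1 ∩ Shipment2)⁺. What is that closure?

Carrier, WCity, ShipID

Shipment1 ∩ Shipment2 = {ShipID}.
ShipID → WCity applies, adding WCity
WCity → Carrier applies, adding Carrier
Closure: {Carrier, WCity, ShipID}.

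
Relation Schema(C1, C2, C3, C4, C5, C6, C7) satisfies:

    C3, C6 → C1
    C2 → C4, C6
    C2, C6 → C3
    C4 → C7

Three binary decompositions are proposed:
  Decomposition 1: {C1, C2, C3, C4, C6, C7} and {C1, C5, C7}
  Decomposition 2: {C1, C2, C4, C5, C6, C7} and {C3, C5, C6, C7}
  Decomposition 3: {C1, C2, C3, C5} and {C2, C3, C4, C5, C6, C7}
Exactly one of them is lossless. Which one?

Decomposition 1: common = {C1, C7}, closure = {C1, C7} → lossy.
Decomposition 2: common = {C5, C6, C7}, closure = {C5, C6, C7} → lossy.
Decomposition 3: common = {C2, C3, C5}, closure = {C1, C2, C3, C4, C5, C6, C7} → lossless.

Decomposition 3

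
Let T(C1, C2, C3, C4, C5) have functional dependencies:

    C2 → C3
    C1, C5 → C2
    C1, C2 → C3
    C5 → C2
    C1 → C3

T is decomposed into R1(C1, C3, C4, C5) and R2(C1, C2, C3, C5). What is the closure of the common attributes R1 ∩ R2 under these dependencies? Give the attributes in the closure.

C1, C2, C3, C5

R1 ∩ R2 = {C1, C3, C5}.
C1, C5 → C2 applies, adding C2
Closure: {C1, C2, C3, C5}.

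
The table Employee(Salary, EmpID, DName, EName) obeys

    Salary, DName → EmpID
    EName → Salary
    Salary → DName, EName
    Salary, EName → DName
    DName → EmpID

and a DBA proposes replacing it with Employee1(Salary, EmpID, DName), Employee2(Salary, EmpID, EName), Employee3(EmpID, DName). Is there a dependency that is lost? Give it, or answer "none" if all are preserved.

Salary, DName → EmpID lies within Employee1.
EName → Salary lies within Employee2.
Salary → DName, EName: restricted closure across fragments reaches DName, EName.
Salary, EName → DName: restricted closure across fragments reaches DName.
DName → EmpID lies within Employee1.
Every dependency is enforceable on the fragments, so the decomposition is dependency-preserving.

none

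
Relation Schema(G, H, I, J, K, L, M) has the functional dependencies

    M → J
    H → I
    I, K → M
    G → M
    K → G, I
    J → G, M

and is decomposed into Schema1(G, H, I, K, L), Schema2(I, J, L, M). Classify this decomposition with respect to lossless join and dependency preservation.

lossy and not dependency-preserving

Lossless test: (I, L)⁺ = {I, L}, which is a superkey of neither fragment — lossy.
Dependency preservation: the restricted closure of {I, K} across the fragments never reaches {M}, so I, K → M cannot be enforced without a join — not preserved.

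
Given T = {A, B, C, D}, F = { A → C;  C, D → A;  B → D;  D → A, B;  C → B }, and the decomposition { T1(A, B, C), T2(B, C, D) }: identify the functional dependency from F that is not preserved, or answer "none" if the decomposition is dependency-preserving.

none

A → C lies within T1.
C, D → A: restricted closure across fragments reaches A.
B → D lies within T2.
D → A, B: restricted closure across fragments reaches A, B.
C → B lies within T1.
Every dependency is enforceable on the fragments, so the decomposition is dependency-preserving.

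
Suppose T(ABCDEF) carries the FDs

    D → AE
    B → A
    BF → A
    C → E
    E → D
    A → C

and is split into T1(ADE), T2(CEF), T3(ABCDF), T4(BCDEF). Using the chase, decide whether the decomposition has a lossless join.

Yes

Chase test. Columns are ABCDEF; row i has aⱼ where attribute j ∈ Ti, else bᵢⱼ.
Initial tableau (one row per fragment):
  row 1: a1 b12 b13 a4 a5 b16
  row 2: b21 b22 a3 b24 a5 a6
  row 3: a1 a2 a3 a4 b35 a6
  row 4: b41 a2 a3 a4 a5 a6
Rows 1 and 3 agree on D; apply D→AE and equate their AE entries.
Rows 1 and 4 agree on D; apply D→AE and equate their AE entries.
Rows 1 and 2 agree on E; apply E→D and equate their D entries.
Rows 1 and 3 agree on A; apply A→C and equate their C entries.
Rows 1 and 2 agree on D; apply D→AE and equate their AE entries.
Row 3 is now all distinguished symbols — the join is lossless.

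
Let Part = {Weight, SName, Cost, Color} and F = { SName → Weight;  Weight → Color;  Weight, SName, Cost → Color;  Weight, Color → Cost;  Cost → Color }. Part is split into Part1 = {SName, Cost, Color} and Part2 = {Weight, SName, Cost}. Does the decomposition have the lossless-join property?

Common attributes: Part1 ∩ Part2 = {SName, Cost}.
Closure of {SName, Cost}: SName → Weight applies, adding Weight; Weight → Color applies, adding Color. So (SName, Cost)⁺ = {Weight, SName, Cost, Color}.
This closure contains every attribute of Part1, so Part1 ∩ Part2 → Part1. The join is lossless.

Yes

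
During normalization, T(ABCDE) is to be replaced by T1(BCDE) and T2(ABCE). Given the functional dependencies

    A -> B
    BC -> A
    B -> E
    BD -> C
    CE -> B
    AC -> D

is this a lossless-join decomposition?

Yes

Common attributes: T1 ∩ T2 = {BCE}.
Closure of {BCE}: BC → A applies, adding A; AC → D applies, adding D. So (BCE)⁺ = {ABCDE}.
This closure contains every attribute of T1, so T1 ∩ T2 → T1. The join is lossless.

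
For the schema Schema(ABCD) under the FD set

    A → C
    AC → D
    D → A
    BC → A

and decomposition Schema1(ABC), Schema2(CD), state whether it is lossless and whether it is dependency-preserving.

Lossless test: (C)⁺ = {C}, which is a superkey of neither fragment — lossy.
Dependency preservation: the restricted closure of {AC} across the fragments never reaches {D}, so AC → D cannot be enforced without a join — not preserved.

lossy and not dependency-preserving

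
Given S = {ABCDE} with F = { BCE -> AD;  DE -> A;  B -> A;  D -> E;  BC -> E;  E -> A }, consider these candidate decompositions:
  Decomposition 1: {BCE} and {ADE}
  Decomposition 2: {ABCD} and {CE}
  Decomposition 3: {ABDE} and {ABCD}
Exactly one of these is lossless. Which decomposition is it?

Decomposition 1: common = {E}, closure = {AE} → lossy.
Decomposition 2: common = {C}, closure = {C} → lossy.
Decomposition 3: common = {ABD}, closure = {ABDE} → lossless.

Decomposition 3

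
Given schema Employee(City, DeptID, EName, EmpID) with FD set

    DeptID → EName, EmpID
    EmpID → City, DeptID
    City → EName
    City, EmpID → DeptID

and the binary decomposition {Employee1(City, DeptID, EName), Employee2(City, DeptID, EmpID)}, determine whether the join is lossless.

Yes

Common attributes: Employee1 ∩ Employee2 = {City, DeptID}.
Closure of {City, DeptID}: DeptID → EName, EmpID applies, adding EName, EmpID. So (City, DeptID)⁺ = {City, DeptID, EName, EmpID}.
This closure contains every attribute of Employee1, so Employee1 ∩ Employee2 → Employee1. The join is lossless.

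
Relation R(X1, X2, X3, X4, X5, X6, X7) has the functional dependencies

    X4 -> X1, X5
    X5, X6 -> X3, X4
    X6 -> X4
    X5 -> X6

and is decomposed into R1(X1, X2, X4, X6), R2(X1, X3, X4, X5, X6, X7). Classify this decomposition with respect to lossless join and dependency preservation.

Lossless test: (X1, X4, X6)⁺ = {X1, X3, X4, X5, X6}, which is a superkey of neither fragment — lossy.
Dependency preservation: every FD's attributes lie within a single fragment, so each can be enforced locally — preserved.

lossy but dependency-preserving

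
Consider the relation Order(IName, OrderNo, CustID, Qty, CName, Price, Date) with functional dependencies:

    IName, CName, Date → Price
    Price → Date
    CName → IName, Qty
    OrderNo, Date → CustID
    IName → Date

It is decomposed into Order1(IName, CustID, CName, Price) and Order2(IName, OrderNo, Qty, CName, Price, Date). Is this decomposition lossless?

Common attributes: Order1 ∩ Order2 = {IName, CName, Price}.
Closure of {IName, CName, Price}: Price → Date applies, adding Date; CName → IName, Qty applies, adding Qty. So (IName, CName, Price)⁺ = {IName, Qty, CName, Price, Date}.
The closure contains neither all of Order1 = {IName, CustID, CName, Price} nor all of Order2 = {IName, OrderNo, Qty, CName, Price, Date}, so the common attributes are not a superkey of either fragment. The join is lossy.

No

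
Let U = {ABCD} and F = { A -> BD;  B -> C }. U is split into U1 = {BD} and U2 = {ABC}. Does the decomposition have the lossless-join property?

Common attributes: U1 ∩ U2 = {B}.
Closure of {B}: B → C applies, adding C. So (B)⁺ = {BC}.
The closure contains neither all of U1 = {BD} nor all of U2 = {ABC}, so the common attributes are not a superkey of either fragment. The join is lossy.

No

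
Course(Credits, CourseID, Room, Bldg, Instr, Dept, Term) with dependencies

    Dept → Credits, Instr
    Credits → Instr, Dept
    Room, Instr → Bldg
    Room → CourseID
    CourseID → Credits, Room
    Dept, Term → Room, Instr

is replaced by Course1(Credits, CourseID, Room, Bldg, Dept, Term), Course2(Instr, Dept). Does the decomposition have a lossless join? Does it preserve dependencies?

Lossless test: (Dept)⁺ = {Credits, Instr, Dept}, which contains all of one fragment — lossless.
Dependency preservation: Dept → Credits, Instr; Credits → Instr, Dept; Room, Instr → Bldg; Dept, Term → Room, Instr are not contained in any single fragment, but the restricted closure of each left-hand side across the fragments still reaches the right-hand side; the remaining FDs each lie inside some fragment. All dependencies are preserved.

lossless and dependency-preserving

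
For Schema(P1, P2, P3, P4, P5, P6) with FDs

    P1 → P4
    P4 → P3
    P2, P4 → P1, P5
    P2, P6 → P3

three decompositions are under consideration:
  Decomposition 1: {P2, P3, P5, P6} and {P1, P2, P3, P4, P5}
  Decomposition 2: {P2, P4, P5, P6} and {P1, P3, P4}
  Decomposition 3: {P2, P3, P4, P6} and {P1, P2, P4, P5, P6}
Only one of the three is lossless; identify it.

Decomposition 1: common = {P2, P3, P5}, closure = {P2, P3, P5} → lossy.
Decomposition 2: common = {P4}, closure = {P3, P4} → lossy.
Decomposition 3: common = {P2, P4, P6}, closure = {P1, P2, P3, P4, P5, P6} → lossless.

Decomposition 3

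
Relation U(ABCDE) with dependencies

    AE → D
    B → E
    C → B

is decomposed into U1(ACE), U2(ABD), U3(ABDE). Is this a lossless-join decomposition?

No

Chase test. Columns are ABCDE; row i has aⱼ where attribute j ∈ Ui, else bᵢⱼ.
Initial tableau (one row per fragment):
  row 1: a1 b12 a3 b14 a5
  row 2: a1 a2 b23 a4 b25
  row 3: a1 a2 b33 a4 a5
Rows 1 and 3 agree on AE; apply AE→D and equate their D entries.
Rows 2 and 3 agree on B; apply B→E and equate their E entries.
No row becomes fully distinguished — the join is lossy.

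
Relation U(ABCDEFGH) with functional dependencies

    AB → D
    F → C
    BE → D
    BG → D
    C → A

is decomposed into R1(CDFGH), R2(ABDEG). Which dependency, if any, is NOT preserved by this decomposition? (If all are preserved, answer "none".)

C → A

Check C → A: no single fragment contains all of {AC}, and the restricted closure of {C} across the fragments never reaches {A}.
AB → D is preserved.
F → C is preserved.
BE → D is preserved.
BG → D is preserved.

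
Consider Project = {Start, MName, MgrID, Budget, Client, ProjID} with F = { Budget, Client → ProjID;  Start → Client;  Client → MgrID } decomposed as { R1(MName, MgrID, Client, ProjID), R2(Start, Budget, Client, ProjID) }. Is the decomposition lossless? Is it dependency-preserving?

Lossless test: (Client, ProjID)⁺ = {MgrID, Client, ProjID}, which is a superkey of neither fragment — lossy.
Dependency preservation: every FD's attributes lie within a single fragment, so each can be enforced locally — preserved.

lossy but dependency-preserving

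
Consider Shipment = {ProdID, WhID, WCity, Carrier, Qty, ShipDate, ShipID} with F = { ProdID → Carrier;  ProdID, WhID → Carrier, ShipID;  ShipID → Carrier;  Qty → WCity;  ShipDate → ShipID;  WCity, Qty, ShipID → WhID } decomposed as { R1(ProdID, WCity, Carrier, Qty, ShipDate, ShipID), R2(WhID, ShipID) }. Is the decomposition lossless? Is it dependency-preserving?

lossy and not dependency-preserving

Lossless test: (ShipID)⁺ = {Carrier, ShipID}, which is a superkey of neither fragment — lossy.
Dependency preservation: the restricted closure of {ProdID, WhID} across the fragments never reaches {Carrier, ShipID}, so ProdID, WhID → Carrier, ShipID cannot be enforced without a join — not preserved.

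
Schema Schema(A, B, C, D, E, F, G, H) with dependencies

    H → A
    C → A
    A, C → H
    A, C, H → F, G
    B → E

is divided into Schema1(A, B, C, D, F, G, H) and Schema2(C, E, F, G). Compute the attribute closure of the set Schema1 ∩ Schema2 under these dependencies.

A, C, F, G, H

Schema1 ∩ Schema2 = {C, F, G}.
C → A applies, adding A
A, C → H applies, adding H
Closure: {A, C, F, G, H}.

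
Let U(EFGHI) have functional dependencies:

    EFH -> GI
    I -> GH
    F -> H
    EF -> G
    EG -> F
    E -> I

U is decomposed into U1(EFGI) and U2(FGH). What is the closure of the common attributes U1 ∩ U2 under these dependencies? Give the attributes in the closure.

FGH

U1 ∩ U2 = {FG}.
F → H applies, adding H
Closure: {FGH}.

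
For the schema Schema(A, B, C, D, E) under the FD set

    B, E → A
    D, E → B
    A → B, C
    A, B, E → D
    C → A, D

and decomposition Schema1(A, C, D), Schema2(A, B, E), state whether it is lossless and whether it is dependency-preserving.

lossless but not dependency-preserving

Lossless test: (A)⁺ = {A, B, C, D}, which contains all of one fragment — lossless.
Dependency preservation: the restricted closure of {D, E} across the fragments never reaches {B}, so D, E → B cannot be enforced without a join — not preserved.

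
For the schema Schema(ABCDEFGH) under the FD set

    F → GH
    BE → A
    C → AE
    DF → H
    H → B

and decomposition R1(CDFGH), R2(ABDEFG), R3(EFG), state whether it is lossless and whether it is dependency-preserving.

Lossless test (chase): Rows 1 and 2 agree on F; apply F→GH and equate their GH entries. Rows 1 and 3 agree on F; apply F→GH and equate their GH entries. Rows 1 and 2 agree on H; apply H→B and equate their B entries. Rows 1 and 3 agree on H; apply H→B and equate their B entries. Rows 2 and 3 agree on BE; apply BE→A and equate their A entries. No row becomes fully distinguished — the join is lossy.
Dependency preservation: the restricted closure of {C} across the fragments never reaches {AE}, so C → AE cannot be enforced without a join — not preserved.

lossy and not dependency-preserving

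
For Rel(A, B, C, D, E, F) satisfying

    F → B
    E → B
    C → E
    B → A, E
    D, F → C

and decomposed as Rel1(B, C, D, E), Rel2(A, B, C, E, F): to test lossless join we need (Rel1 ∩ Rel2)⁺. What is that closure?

Rel1 ∩ Rel2 = {B, C, E}.
B → A, E applies, adding A
Closure: {A, B, C, E}.

A, B, C, E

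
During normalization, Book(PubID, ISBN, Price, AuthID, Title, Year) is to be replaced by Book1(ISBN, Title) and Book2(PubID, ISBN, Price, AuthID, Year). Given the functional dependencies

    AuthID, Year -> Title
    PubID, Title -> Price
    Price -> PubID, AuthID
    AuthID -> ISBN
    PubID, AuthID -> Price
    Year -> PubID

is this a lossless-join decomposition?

Common attributes: Book1 ∩ Book2 = {ISBN}.
No dependency enlarges {ISBN}, so (ISBN)⁺ = {ISBN}.
The closure contains neither all of Book1 = {ISBN, Title} nor all of Book2 = {PubID, ISBN, Price, AuthID, Year}, so the common attributes are not a superkey of either fragment. The join is lossy.

No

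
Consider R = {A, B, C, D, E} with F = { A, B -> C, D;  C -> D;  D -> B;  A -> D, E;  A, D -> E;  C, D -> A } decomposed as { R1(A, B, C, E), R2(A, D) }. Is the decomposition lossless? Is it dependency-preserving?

lossless but not dependency-preserving

Lossless test: (A)⁺ = {A, B, C, D, E}, which contains all of one fragment — lossless.
Dependency preservation: the restricted closure of {D} across the fragments never reaches {B}, so D → B cannot be enforced without a join — not preserved.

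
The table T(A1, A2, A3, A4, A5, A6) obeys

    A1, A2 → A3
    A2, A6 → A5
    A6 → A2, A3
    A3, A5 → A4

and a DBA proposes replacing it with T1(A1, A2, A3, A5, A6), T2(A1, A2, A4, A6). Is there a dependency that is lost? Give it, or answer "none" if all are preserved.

A3, A5 → A4

Check A3, A5 → A4: no single fragment contains all of {A3, A4, A5}, and the restricted closure of {A3, A5} across the fragments never reaches {A4}.
A1, A2 → A3 is preserved.
A2, A6 → A5 is preserved.
A6 → A2, A3 is preserved.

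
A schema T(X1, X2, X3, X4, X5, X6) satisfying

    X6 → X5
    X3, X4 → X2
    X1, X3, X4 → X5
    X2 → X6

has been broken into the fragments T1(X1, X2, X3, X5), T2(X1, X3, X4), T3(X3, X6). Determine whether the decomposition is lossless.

Chase test. Columns are X1, X2, X3, X4, X5, X6; row i has aⱼ where attribute j ∈ Ti, else bᵢⱼ.
Initial tableau (one row per fragment):
  row 1: a1 a2 a3 b14 a5 b16
  row 2: a1 b22 a3 a4 b25 b26
  row 3: b31 b32 a3 b34 b35 a6
No row becomes fully distinguished — the join is lossy.

No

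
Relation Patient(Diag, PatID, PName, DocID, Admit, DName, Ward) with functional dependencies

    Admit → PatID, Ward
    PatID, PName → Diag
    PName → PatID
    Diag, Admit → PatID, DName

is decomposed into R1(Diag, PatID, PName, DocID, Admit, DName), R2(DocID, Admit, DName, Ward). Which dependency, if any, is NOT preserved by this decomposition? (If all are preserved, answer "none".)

Admit → PatID, Ward: restricted closure across fragments reaches PatID, Ward.
PatID, PName → Diag lies within R1.
PName → PatID lies within R1.
Diag, Admit → PatID, DName lies within R1.
Every dependency is enforceable on the fragments, so the decomposition is dependency-preserving.

none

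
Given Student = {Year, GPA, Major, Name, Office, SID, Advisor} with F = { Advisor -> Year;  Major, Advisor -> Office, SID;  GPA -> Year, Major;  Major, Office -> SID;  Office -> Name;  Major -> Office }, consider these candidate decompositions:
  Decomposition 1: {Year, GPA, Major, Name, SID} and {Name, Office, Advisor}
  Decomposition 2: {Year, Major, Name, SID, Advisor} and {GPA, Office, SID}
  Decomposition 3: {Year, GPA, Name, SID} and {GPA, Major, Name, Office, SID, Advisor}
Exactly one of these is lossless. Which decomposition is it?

Decomposition 1: common = {Name}, closure = {Name} → lossy.
Decomposition 2: common = {SID}, closure = {SID} → lossy.
Decomposition 3: common = {GPA, Name, SID}, closure = {Year, GPA, Major, Name, Office, SID} → lossless.

Decomposition 3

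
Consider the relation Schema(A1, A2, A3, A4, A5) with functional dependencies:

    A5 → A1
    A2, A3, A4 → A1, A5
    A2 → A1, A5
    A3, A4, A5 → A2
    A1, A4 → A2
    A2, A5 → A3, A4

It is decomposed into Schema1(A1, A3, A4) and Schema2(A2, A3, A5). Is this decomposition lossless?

Common attributes: Schema1 ∩ Schema2 = {A3}.
No dependency enlarges {A3}, so (A3)⁺ = {A3}.
The closure contains neither all of Schema1 = {A1, A3, A4} nor all of Schema2 = {A2, A3, A5}, so the common attributes are not a superkey of either fragment. The join is lossy.

No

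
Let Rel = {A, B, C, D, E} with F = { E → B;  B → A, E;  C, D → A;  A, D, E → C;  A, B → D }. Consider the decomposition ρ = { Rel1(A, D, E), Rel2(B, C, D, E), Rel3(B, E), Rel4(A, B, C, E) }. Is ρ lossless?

Chase test. Columns are A, B, C, D, E; row i has aⱼ where attribute j ∈ Reli, else bᵢⱼ.
Initial tableau (one row per fragment):
  row 1: a1 b12 b13 a4 a5
  row 2: b21 a2 a3 a4 a5
  row 3: b31 a2 b33 b34 a5
  row 4: a1 a2 a3 b44 a5
Rows 1 and 2 agree on E; apply E→B and equate their B entries.
Rows 1 and 2 agree on B; apply B→A, E and equate their A, E entries.
Rows 1 and 3 agree on B; apply B→A, E and equate their A, E entries.
Rows 1 and 2 agree on A, D, E; apply A, D, E→C and equate their C entries.
Rows 1 and 3 agree on A, B; apply A, B→D and equate their D entries.
Rows 1 and 4 agree on A, B; apply A, B→D and equate their D entries.
Rows 1 and 3 agree on A, D, E; apply A, D, E→C and equate their C entries.
Row 1 is now all distinguished symbols — the join is lossless.

Yes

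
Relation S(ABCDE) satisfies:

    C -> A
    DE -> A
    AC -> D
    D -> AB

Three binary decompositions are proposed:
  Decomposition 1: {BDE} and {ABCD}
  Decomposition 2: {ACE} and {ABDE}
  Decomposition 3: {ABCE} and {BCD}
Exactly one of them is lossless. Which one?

Decomposition 1: common = {BD}, closure = {ABD} → lossy.
Decomposition 2: common = {AE}, closure = {AE} → lossy.
Decomposition 3: common = {BC}, closure = {ABCD} → lossless.

Decomposition 3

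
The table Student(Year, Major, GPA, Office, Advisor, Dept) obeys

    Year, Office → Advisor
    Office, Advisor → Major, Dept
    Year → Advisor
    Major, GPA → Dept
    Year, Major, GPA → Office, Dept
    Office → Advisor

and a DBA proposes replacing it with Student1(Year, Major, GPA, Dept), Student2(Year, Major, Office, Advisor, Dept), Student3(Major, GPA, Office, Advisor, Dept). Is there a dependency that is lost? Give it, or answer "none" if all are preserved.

Year, Major, GPA → Office, Dept

Check Year, Major, GPA → Office, Dept: no single fragment contains all of {Year, Major, GPA, Office, Dept}, and the restricted closure of {Year, Major, GPA} across the fragments never reaches {Office, Dept}.
Year, Office → Advisor is preserved.
Office, Advisor → Major, Dept is preserved.
Year → Advisor is preserved.
Major, GPA → Dept is preserved.
Office → Advisor is preserved.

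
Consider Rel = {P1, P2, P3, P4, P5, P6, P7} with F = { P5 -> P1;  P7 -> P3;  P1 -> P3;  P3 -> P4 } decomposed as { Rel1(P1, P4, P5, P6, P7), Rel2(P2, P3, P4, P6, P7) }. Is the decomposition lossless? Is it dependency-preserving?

Lossless test: (P4, P6, P7)⁺ = {P3, P4, P6, P7}, which is a superkey of neither fragment — lossy.
Dependency preservation: the restricted closure of {P1} across the fragments never reaches {P3}, so P1 → P3 cannot be enforced without a join — not preserved.

lossy and not dependency-preserving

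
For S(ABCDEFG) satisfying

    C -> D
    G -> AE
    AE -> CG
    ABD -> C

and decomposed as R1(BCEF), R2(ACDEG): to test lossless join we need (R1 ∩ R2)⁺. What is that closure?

CDE

R1 ∩ R2 = {CE}.
C → D applies, adding D
Closure: {CDE}.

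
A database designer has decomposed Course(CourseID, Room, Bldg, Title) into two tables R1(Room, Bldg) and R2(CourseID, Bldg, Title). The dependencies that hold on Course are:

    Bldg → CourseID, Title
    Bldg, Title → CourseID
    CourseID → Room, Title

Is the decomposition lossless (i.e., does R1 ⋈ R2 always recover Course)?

Common attributes: R1 ∩ R2 = {Bldg}.
Closure of {Bldg}: Bldg → CourseID, Title applies, adding CourseID, Title; CourseID → Room, Title applies, adding Room. So (Bldg)⁺ = {CourseID, Room, Bldg, Title}.
This closure contains every attribute of R1, so R1 ∩ R2 → R1. The join is lossless.

Yes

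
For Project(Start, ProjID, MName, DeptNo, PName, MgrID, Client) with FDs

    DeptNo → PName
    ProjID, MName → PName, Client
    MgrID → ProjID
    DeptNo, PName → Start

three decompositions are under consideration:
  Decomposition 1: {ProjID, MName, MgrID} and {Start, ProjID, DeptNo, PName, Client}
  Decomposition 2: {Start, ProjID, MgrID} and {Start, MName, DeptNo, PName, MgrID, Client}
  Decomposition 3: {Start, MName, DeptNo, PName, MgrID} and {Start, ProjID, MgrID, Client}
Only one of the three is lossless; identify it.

Decomposition 2

Decomposition 1: common = {ProjID}, closure = {ProjID} → lossy.
Decomposition 2: common = {Start, MgrID}, closure = {Start, ProjID, MgrID} → lossless.
Decomposition 3: common = {Start, MgrID}, closure = {Start, ProjID, MgrID} → lossy.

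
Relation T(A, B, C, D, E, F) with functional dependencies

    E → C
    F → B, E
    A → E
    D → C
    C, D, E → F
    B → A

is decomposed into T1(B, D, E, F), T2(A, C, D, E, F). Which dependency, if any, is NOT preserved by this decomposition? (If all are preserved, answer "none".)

Check B → A: no single fragment contains all of {A, B}, and the restricted closure of {B} across the fragments never reaches {A}.
E → C is preserved.
F → B, E is preserved.
A → E is preserved.
D → C is preserved.
C, D, E → F is preserved.

B → A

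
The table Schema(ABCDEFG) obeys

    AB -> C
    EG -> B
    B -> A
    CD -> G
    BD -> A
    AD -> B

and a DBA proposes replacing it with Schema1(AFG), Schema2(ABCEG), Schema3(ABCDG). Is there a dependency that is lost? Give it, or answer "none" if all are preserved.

AB → C lies within Schema2.
EG → B lies within Schema2.
B → A lies within Schema2.
CD → G lies within Schema3.
BD → A lies within Schema3.
AD → B lies within Schema3.
Every dependency is enforceable on the fragments, so the decomposition is dependency-preserving.

none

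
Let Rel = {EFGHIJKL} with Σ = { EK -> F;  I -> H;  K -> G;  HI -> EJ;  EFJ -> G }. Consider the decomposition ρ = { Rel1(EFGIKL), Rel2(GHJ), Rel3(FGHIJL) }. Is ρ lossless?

Chase test. Columns are EFGHIJKL; row i has aⱼ where attribute j ∈ Reli, else bᵢⱼ.
Initial tableau (one row per fragment):
  row 1: a1 a2 a3 b14 a5 b16 a7 a8
  row 2: b21 b22 a3 a4 b25 a6 b27 b28
  row 3: b31 a2 a3 a4 a5 a6 b37 a8
Rows 1 and 3 agree on I; apply I→H and equate their H entries.
Rows 1 and 3 agree on HI; apply HI→EJ and equate their EJ entries.
Row 1 is now all distinguished symbols — the join is lossless.

Yes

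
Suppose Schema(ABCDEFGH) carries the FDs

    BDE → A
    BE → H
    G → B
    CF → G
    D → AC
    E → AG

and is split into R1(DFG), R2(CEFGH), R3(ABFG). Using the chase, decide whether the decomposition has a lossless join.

No

Chase test. Columns are ABCDEFGH; row i has aⱼ where attribute j ∈ Ri, else bᵢⱼ.
Initial tableau (one row per fragment):
  row 1: b11 b12 b13 a4 b15 a6 a7 b18
  row 2: b21 b22 a3 b24 a5 a6 a7 a8
  row 3: a1 a2 b33 b34 b35 a6 a7 b38
Rows 1 and 2 agree on G; apply G→B and equate their B entries.
Rows 1 and 3 agree on G; apply G→B and equate their B entries.
No row becomes fully distinguished — the join is lossy.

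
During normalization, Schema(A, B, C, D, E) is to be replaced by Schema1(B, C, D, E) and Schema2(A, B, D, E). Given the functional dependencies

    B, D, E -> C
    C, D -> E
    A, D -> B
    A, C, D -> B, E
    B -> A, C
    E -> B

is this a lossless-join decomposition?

Common attributes: Schema1 ∩ Schema2 = {B, D, E}.
Closure of {B, D, E}: B, D, E → C applies, adding C; B → A, C applies, adding A. So (B, D, E)⁺ = {A, B, C, D, E}.
This closure contains every attribute of Schema1, so Schema1 ∩ Schema2 → Schema1. The join is lossless.

Yes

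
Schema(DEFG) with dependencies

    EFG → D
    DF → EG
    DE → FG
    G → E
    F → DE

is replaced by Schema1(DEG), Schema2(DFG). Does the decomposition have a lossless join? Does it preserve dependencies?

lossless and dependency-preserving

Lossless test: (DG)⁺ = {DEFG}, which contains all of one fragment — lossless.
Dependency preservation: EFG → D; DF → EG; DE → FG; F → DE are not contained in any single fragment, but the restricted closure of each left-hand side across the fragments still reaches the right-hand side; the remaining FDs each lie inside some fragment. All dependencies are preserved.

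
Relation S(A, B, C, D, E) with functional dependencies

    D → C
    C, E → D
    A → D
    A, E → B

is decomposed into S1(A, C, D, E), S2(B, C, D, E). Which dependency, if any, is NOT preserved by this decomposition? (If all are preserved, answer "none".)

A, E → B

Check A, E → B: no single fragment contains all of {A, B, E}, and the restricted closure of {A, E} across the fragments never reaches {B}.
D → C is preserved.
C, E → D is preserved.
A → D is preserved.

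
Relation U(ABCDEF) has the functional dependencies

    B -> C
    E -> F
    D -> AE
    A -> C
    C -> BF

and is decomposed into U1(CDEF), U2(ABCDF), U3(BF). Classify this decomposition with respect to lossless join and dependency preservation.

Lossless test (chase): Rows 2 and 3 agree on B; apply B→C and equate their C entries. Rows 1 and 2 agree on D; apply D→AE and equate their AE entries. Rows 1 and 2 agree on C; apply C→BF and equate their BF entries. Row 1 is now all distinguished symbols — the join is lossless.
Dependency preservation: D → AE is not contained in any single fragment, but the restricted closure of its left-hand side across the fragments still reaches the right-hand side; the remaining FDs each lie inside some fragment. All dependencies are preserved.

lossless and dependency-preserving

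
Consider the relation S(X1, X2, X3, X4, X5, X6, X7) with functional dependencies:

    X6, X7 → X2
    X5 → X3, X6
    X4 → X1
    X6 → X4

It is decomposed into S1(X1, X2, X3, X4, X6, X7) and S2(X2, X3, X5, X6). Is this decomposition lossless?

Common attributes: S1 ∩ S2 = {X2, X3, X6}.
Closure of {X2, X3, X6}: X6 → X4 applies, adding X4; X4 → X1 applies, adding X1. So (X2, X3, X6)⁺ = {X1, X2, X3, X4, X6}.
The closure contains neither all of S1 = {X1, X2, X3, X4, X6, X7} nor all of S2 = {X2, X3, X5, X6}, so the common attributes are not a superkey of either fragment. The join is lossy.

No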